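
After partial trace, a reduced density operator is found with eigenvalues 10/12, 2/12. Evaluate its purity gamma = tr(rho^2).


tr(rho^2) = sum of eigenvalues squared
= (10/12)^2 + (2/12)^2
= (100 + 4) / 144
= 104/144
= 0.7222

0.7222


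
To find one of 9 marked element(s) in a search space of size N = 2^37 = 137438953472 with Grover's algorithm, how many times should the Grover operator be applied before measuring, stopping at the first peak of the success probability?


After j Grover iterations the success probability is P(j) = sin^2((2j+1)*theta), where sin(theta) = sqrt(k/N).
N = 2^37 = 137438953472, k = 9
sin(theta) = sqrt(k/N) = 8.092194914e-06
theta = arcsin(sqrt(k/N)) = 8.092194914e-06 rad
P(j) reaches its first maximum when (2j+1)*theta is as close as possible to pi/2, i.e. j = round(pi/(4*theta) - 1/2).
pi/(4*theta) - 1/2 = 97055.7587
(For comparison, the common estimate pi/4 * sqrt(N/k) = 97056.2587; the exact maximiser is used here.)
Optimal iterations = 97056

97056


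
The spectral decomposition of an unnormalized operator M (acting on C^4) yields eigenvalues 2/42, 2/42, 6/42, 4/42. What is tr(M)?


tr(M) = sum of eigenvalues
= 2/42 + 2/42 + 6/42 + 4/42
= 14/42
= 0.3333

0.3333


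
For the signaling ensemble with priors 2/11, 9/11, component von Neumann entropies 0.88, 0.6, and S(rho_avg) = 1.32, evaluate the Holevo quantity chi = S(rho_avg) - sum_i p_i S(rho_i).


chi = S(rho) - sum_i p_i * S(rho_i)
Weighted entropy = 2/11 * 0.88 + 9/11 * 0.6
= 0.6509
chi = 1.32 - 0.6509
= 0.6691

0.6691


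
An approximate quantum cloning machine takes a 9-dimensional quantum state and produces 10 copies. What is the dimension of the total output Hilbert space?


Output space = H^(tensor 10) where dim(H) = 9
dim = 9^10
= 81 (after 2 factors)
= 729 (after 3 factors)
= 6561 (after 4 factors)
= 59049 (after 5 factors)
= 531441 (after 6 factors)
= 4782969 (after 7 factors)
= 43046721 (after 8 factors)
= 387420489 (after 9 factors)
= 3486784401 (after 10 factors)
= 3486784401

3486784401


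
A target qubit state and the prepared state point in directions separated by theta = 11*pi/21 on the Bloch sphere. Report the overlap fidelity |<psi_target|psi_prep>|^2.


For states separated by angle theta on Bloch sphere:
F = cos^2(theta/2)
theta = 11*pi/21 = 1.6456
theta/2 = 0.8228
cos(theta/2) = 0.6802
F = 0.4626

0.4626


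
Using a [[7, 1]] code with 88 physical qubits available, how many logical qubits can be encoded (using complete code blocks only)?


Each code block uses 7 physical qubits for 1 logical qubit(s).
Number of complete blocks = floor(88 / 7) = 12
Logical qubits = 12 * 1
= 12

12


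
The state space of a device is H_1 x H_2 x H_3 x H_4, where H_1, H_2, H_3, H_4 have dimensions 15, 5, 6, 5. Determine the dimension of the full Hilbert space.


dim(H_1 x H_2 x H_3 x H_4) = 15 * 5 * 6 * 5
= 75 * 6 * 5
= 450 * 5
= 2250

2250


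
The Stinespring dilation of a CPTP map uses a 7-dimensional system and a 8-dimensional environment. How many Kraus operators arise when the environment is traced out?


Tracing out the environment in an orthonormal basis {|i>_E} gives Kraus operators K_i = <i|_E U |0>_E.
Number of Kraus operators = dim(H_env) = d_env
= 8

8


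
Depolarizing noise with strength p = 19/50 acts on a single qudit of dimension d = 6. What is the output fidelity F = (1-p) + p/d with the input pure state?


F = (1-p) + p/d
= (1 - 0.3800) + 0.3800/6
= 0.6200 + 0.0633
= 0.6833

0.6833


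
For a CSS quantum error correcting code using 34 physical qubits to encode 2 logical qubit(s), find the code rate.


Code rate R = k/n
= 2/34
= 0.0588

0.0588


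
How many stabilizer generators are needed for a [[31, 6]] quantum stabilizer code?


For an [[n,k]] stabilizer code:
Number of stabilizer generators = n - k
= 31 - 6
= 25

25


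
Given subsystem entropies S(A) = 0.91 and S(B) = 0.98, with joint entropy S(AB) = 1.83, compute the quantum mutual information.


I(A:B) = S(A) + S(B) - S(AB)
= 0.91 + 0.98 - 1.83
= 0.0600

0.0600


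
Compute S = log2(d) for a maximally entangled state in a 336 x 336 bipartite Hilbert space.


For a maximally entangled state in d x d:
S = log2(d) = log2(336)
= 8.3923

8.3923


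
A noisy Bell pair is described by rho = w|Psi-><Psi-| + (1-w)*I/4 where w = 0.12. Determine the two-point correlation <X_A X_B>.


|Psi-> = (|01> - |10>)/sqrt(2)
For the pure Bell state, <X_A X_B> = -1 (Bell-state Pauli correlator).
The maximally-mixed part I/4 has tr(I/4 * P tensor P) = 0 for any traceless Pauli P.
So <X_A X_B>_rho = w * (-1) + (1 - w) * 0
= 0.12 * (-1)
= -0.1200

-0.1200


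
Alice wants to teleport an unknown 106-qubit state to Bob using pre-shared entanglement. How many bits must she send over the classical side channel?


Quantum teleportation requires 2 classical bits per qubit teleported.
106 qubit(s) -> 2 * 106 = 212 classical bits

212


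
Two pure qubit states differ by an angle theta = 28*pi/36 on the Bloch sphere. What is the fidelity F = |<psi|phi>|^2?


For states separated by angle theta on Bloch sphere:
F = cos^2(theta/2)
theta = 28*pi/36 = 2.4435
theta/2 = 1.2217
cos(theta/2) = 0.3420
F = 0.1170

0.1170


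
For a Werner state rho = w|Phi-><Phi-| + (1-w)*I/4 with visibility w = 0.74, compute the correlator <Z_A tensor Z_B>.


|Phi-> = (|00> - |11>)/sqrt(2)
For the pure Bell state, <Z_A Z_B> = +1 (Bell-state Pauli correlator).
The maximally-mixed part I/4 has tr(I/4 * P tensor P) = 0 for any traceless Pauli P.
So <Z_A Z_B>_rho = w * (+1) + (1 - w) * 0
= 0.74 * (+1)
= 0.7400

0.7400


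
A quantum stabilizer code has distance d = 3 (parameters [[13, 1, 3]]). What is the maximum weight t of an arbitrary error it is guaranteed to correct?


Code parameters: [[13, 1, 3]], distance d = 3.
Number of correctable errors = floor((d-1)/2)
= floor((3 - 1)/2)
= floor(2/2)
= 1

1


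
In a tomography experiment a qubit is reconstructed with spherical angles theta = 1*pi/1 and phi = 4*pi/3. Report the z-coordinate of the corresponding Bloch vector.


theta = 3.1416, phi = 4.1888
r_z = cos(theta) = -1.0000

-1.0000


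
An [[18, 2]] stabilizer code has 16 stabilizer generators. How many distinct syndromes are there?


Each stabilizer generator gives a binary (+1 or -1) measurement outcome.
With 16 independent generators:
Total syndromes = 2^16
= 65536

65536


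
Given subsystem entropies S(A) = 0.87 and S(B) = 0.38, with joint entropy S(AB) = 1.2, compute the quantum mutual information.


I(A:B) = S(A) + S(B) - S(AB)
= 0.87 + 0.38 - 1.2
= 0.0500

0.0500


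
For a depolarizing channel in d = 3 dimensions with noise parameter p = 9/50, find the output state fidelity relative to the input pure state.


F = (1-p) + p/d
= (1 - 0.1800) + 0.1800/3
= 0.8200 + 0.0600
= 0.8800

0.8800


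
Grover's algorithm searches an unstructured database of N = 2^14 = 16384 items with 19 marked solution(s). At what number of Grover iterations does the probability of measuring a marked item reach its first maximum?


After j Grover iterations the success probability is P(j) = sin^2((2j+1)*theta), where sin(theta) = sqrt(k/N).
N = 2^14 = 16384, k = 19
sin(theta) = sqrt(k/N) = 0.034053898
theta = arcsin(sqrt(k/N)) = 0.0340604833 rad
P(j) reaches its first maximum when (2j+1)*theta is as close as possible to pi/2, i.e. j = round(pi/(4*theta) - 1/2).
pi/(4*theta) - 1/2 = 22.5589
(For comparison, the common estimate pi/4 * sqrt(N/k) = 23.0634; the exact maximiser is used here.)
Optimal iterations = 23

23


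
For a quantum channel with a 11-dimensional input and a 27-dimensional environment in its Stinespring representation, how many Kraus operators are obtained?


Tracing out the environment in an orthonormal basis {|i>_E} gives Kraus operators K_i = <i|_E U |0>_E.
Number of Kraus operators = dim(H_env) = d_env
= 27

27


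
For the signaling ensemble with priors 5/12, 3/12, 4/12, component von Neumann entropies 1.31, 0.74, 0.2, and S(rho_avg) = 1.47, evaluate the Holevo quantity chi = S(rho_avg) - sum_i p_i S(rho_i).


chi = S(rho) - sum_i p_i * S(rho_i)
Weighted entropy = 5/12 * 1.31 + 3/12 * 0.74 + 4/12 * 0.2
= 0.7975
chi = 1.47 - 0.7975
= 0.6725

0.6725


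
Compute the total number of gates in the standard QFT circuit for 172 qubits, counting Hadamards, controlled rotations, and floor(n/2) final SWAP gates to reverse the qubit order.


Hadamard gates: 172
Controlled rotations: n*(n-1)/2 = 172*171/2 = 14706
SWAP gates: floor(n/2) = floor(172/2) = 86
Total = 172 + 14706 + 86
= 14964

14964


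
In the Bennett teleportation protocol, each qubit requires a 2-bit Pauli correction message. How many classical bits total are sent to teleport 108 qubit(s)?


Quantum teleportation requires 2 classical bits per qubit teleported.
108 qubit(s) -> 2 * 108 = 216 classical bits

216


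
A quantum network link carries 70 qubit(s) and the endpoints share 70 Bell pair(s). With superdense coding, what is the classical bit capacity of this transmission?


Superdense coding allows 2 classical bits per shared entangled pair.
70 pair(s) -> 2 * 70 = 140 classical bits

140


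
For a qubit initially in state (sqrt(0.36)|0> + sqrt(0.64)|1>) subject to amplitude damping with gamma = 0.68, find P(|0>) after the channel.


For amplitude damping with parameter gamma on state sqrt(a)|0> + sqrt(b)|1>:
alpha^2 = 0.36, beta^2 = 0.64
P(|0>) = alpha^2 + gamma * beta^2
= 0.36 + 0.68 * 0.64
= 0.36 + 0.4352
= 0.7952

0.7952


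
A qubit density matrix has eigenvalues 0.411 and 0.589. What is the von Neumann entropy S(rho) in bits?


S = -p*log2(p) - (1-p)*log2(1-p)
p = 0.4110, 1-p = 0.5890
= -0.4110 * log2(0.4110) - 0.5890 * log2(0.5890)
= -(-0.5272) - (-0.4498)
= 0.9770

0.9770


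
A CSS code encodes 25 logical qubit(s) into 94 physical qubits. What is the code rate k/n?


Code rate R = k/n
= 25/94
= 0.2660

0.2660


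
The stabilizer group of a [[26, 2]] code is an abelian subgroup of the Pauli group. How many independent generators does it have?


For an [[n,k]] stabilizer code:
Number of stabilizer generators = n - k
= 26 - 2
= 24

24


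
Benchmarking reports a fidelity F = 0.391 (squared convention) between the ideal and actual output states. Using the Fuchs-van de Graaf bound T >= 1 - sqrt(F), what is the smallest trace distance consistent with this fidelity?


Fuchs-van de Graaf (squared-fidelity convention): 1 - sqrt(F) <= T <= sqrt(1 - F).
Lower bound: T >= 1 - sqrt(F)
sqrt(F) = sqrt(0.391) = 0.6253
T >= 1 - 0.6253
T >= 0.3747

0.3747


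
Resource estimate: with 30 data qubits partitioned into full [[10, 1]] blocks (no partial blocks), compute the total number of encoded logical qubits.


Each code block uses 10 physical qubits for 1 logical qubit(s).
Number of complete blocks = floor(30 / 10) = 3
Logical qubits = 3 * 1
= 3

3


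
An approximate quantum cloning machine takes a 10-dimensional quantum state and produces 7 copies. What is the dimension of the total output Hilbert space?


Output space = H^(tensor 7) where dim(H) = 10
dim = 10^7
= 100 (after 2 factors)
= 1000 (after 3 factors)
= 10000 (after 4 factors)
= 100000 (after 5 factors)
= 1000000 (after 6 factors)
= 10000000 (after 7 factors)
= 10000000

10000000


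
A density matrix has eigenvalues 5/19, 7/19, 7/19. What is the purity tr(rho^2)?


tr(rho^2) = sum of eigenvalues squared
= (5/19)^2 + (7/19)^2 + (7/19)^2
= (25 + 49 + 49) / 361
= 123/361
= 0.3407

0.3407


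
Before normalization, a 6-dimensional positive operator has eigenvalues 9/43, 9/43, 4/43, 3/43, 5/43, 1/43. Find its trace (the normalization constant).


tr(M) = sum of eigenvalues
= 9/43 + 9/43 + 4/43 + 3/43 + 5/43 + 1/43
= 31/43
= 0.7209

0.7209


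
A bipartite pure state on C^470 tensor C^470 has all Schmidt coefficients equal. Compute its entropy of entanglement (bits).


For a maximally entangled state in d x d:
S = log2(d) = log2(470)
= 8.8765

8.8765


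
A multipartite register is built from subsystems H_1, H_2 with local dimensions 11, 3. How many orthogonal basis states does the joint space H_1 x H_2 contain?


dim(H_1 x H_2) = 11 * 3
= 33

33


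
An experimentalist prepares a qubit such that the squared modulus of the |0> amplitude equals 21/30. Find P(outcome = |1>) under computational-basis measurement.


|alpha|^2 = 21/30 = 0.7000
|beta|^2 = 1 - 21/30 = 9/30 = 0.3000
P(|1>) = |beta|^2 = 0.3000

0.3000


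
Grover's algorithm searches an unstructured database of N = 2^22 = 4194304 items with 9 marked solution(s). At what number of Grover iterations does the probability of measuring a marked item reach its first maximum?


After j Grover iterations the success probability is P(j) = sin^2((2j+1)*theta), where sin(theta) = sqrt(k/N).
N = 2^22 = 4194304, k = 9
sin(theta) = sqrt(k/N) = 0.00146484375
theta = arcsin(sqrt(k/N)) = 0.001464844274 rad
P(j) reaches its first maximum when (2j+1)*theta is as close as possible to pi/2, i.e. j = round(pi/(4*theta) - 1/2).
pi/(4*theta) - 1/2 = 535.6650
(For comparison, the common estimate pi/4 * sqrt(N/k) = 536.1651; the exact maximiser is used here.)
Optimal iterations = 536

536


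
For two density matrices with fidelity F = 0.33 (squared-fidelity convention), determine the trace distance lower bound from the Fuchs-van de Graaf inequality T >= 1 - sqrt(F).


Fuchs-van de Graaf (squared-fidelity convention): 1 - sqrt(F) <= T <= sqrt(1 - F).
Lower bound: T >= 1 - sqrt(F)
sqrt(F) = sqrt(0.33) = 0.5745
T >= 1 - 0.5745
T >= 0.4255

0.4255


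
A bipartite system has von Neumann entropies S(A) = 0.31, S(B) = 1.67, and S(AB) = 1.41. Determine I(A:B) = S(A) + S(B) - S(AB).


I(A:B) = S(A) + S(B) - S(AB)
= 0.31 + 1.67 - 1.41
= 0.5700

0.5700


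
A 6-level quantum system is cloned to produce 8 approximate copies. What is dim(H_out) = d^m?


Output space = H^(tensor 8) where dim(H) = 6
dim = 6^8
= 36 (after 2 factors)
= 216 (after 3 factors)
= 1296 (after 4 factors)
= 7776 (after 5 factors)
= 46656 (after 6 factors)
= 279936 (after 7 factors)
= 1679616 (after 8 factors)
= 1679616

1679616


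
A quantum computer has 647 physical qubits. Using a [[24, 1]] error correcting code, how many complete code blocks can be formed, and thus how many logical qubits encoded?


Each code block uses 24 physical qubits for 1 logical qubit(s).
Number of complete blocks = floor(647 / 24) = 26
Logical qubits = 26 * 1
= 26

26


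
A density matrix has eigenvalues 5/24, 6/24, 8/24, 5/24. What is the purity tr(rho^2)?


tr(rho^2) = sum of eigenvalues squared
= (5/24)^2 + (6/24)^2 + (8/24)^2 + (5/24)^2
= (25 + 36 + 64 + 25) / 576
= 150/576
= 0.2604

0.2604


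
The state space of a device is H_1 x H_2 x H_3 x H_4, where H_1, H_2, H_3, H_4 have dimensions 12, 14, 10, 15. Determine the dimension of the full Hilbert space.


dim(H_1 x H_2 x H_3 x H_4) = 12 * 14 * 10 * 15
= 168 * 10 * 15
= 1680 * 15
= 25200

25200


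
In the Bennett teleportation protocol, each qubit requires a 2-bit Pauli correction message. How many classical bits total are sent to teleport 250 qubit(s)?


Quantum teleportation requires 2 classical bits per qubit teleported.
250 qubit(s) -> 2 * 250 = 500 classical bits

500


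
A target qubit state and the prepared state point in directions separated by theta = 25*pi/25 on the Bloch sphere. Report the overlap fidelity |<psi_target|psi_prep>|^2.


For states separated by angle theta on Bloch sphere:
F = cos^2(theta/2)
theta = 25*pi/25 = 3.1416
theta/2 = 1.5708
cos(theta/2) = 0.0000
F = 0.0000

0.0000


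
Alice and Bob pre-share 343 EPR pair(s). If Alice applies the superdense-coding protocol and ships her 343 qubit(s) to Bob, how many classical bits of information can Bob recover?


Superdense coding allows 2 classical bits per shared entangled pair.
343 pair(s) -> 2 * 343 = 686 classical bits

686


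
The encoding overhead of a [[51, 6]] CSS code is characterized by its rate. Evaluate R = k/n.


Code rate R = k/n
= 6/51
= 0.1176

0.1176


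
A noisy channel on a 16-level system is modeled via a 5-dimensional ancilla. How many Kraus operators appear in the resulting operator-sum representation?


Tracing out the environment in an orthonormal basis {|i>_E} gives Kraus operators K_i = <i|_E U |0>_E.
Number of Kraus operators = dim(H_env) = d_env
= 5

5


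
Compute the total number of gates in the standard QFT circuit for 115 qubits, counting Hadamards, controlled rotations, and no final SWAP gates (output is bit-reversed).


Hadamard gates: 115
Controlled rotations: n*(n-1)/2 = 115*114/2 = 6555
SWAP gates: 0 (omitted)
Total = 115 + 6555
= 6670

6670


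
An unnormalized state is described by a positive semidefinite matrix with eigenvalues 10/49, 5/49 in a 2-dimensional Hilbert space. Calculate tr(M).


tr(M) = sum of eigenvalues
= 10/49 + 5/49
= 15/49
= 0.3061

0.3061


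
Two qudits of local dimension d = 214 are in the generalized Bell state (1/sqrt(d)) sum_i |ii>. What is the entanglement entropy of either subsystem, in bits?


For a maximally entangled state in d x d:
S = log2(d) = log2(214)
= 7.7415

7.7415


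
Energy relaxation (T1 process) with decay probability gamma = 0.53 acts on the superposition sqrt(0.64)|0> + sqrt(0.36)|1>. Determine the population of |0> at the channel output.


For amplitude damping with parameter gamma on state sqrt(a)|0> + sqrt(b)|1>:
alpha^2 = 0.64, beta^2 = 0.36
P(|0>) = alpha^2 + gamma * beta^2
= 0.64 + 0.53 * 0.36
= 0.64 + 0.1908
= 0.8308

0.8308


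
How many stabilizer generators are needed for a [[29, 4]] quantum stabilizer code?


For an [[n,k]] stabilizer code:
Number of stabilizer generators = n - k
= 29 - 4
= 25

25


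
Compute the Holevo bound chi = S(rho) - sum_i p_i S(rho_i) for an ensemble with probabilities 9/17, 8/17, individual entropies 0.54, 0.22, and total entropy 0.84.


chi = S(rho) - sum_i p_i * S(rho_i)
Weighted entropy = 9/17 * 0.54 + 8/17 * 0.22
= 0.3894
chi = 0.84 - 0.3894
= 0.4506

0.4506


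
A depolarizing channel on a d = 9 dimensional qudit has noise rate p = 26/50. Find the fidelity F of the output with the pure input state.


F = (1-p) + p/d
= (1 - 0.5200) + 0.5200/9
= 0.4800 + 0.0578
= 0.5378

0.5378


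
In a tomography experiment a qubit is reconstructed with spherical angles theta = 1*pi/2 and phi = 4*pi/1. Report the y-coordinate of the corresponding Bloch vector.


theta = 1.5708, phi = 12.5664
r_y = sin(theta)*sin(phi) = 1.0000 * 0.0000
r_y = 0.0000

0.0000


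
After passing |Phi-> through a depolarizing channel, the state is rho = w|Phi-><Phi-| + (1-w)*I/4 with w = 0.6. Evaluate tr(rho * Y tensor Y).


|Phi-> = (|00> - |11>)/sqrt(2)
For the pure Bell state, <Y_A Y_B> = +1 (Bell-state Pauli correlator).
The maximally-mixed part I/4 has tr(I/4 * P tensor P) = 0 for any traceless Pauli P.
So <Y_A Y_B>_rho = w * (+1) + (1 - w) * 0
= 0.6 * (+1)
= 0.6000

0.6000


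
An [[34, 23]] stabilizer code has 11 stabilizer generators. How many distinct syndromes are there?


Each stabilizer generator gives a binary (+1 or -1) measurement outcome.
With 11 independent generators:
Total syndromes = 2^11
= 2048

2048


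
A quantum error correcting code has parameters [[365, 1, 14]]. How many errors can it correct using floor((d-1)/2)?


Code parameters: [[365, 1, 14]], distance d = 14.
Number of correctable errors = floor((d-1)/2)
= floor((14 - 1)/2)
= floor(13/2)
= 6

6


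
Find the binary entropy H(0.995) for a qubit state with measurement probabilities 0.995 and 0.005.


S = -p*log2(p) - (1-p)*log2(1-p)
p = 0.9950, 1-p = 0.0050
= -0.9950 * log2(0.9950) - 0.0050 * log2(0.0050)
= -(-0.0072) - (-0.0382)
= 0.0454

0.0454


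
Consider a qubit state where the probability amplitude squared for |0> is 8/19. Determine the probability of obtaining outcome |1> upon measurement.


|alpha|^2 = 8/19 = 0.4211
|beta|^2 = 1 - 8/19 = 11/19 = 0.5789
P(|1>) = |beta|^2 = 0.5789

0.5789


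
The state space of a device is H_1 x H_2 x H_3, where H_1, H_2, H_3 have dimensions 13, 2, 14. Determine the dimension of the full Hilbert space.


dim(H_1 x H_2 x H_3) = 13 * 2 * 14
= 26 * 14
= 364

364


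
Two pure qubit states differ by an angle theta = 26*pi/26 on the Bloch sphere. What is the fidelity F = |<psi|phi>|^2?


For states separated by angle theta on Bloch sphere:
F = cos^2(theta/2)
theta = 26*pi/26 = 3.1416
theta/2 = 1.5708
cos(theta/2) = 0.0000
F = 0.0000

0.0000


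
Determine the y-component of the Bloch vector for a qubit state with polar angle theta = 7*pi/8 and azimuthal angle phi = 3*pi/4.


theta = 2.7489, phi = 2.3562
r_y = sin(theta)*sin(phi) = 0.3827 * 0.7071
r_y = 0.2706

0.2706


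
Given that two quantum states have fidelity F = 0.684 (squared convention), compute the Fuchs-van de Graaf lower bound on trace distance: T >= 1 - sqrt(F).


Fuchs-van de Graaf (squared-fidelity convention): 1 - sqrt(F) <= T <= sqrt(1 - F).
Lower bound: T >= 1 - sqrt(F)
sqrt(F) = sqrt(0.684) = 0.8270
T >= 1 - 0.8270
T >= 0.1730

0.1730


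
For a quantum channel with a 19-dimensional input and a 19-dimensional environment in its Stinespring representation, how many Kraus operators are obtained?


Tracing out the environment in an orthonormal basis {|i>_E} gives Kraus operators K_i = <i|_E U |0>_E.
Number of Kraus operators = dim(H_env) = d_env
= 19

19


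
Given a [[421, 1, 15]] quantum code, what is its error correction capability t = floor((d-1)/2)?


Code parameters: [[421, 1, 15]], distance d = 15.
Number of correctable errors = floor((d-1)/2)
= floor((15 - 1)/2)
= floor(14/2)
= 7

7


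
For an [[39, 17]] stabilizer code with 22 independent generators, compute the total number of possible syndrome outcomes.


Each stabilizer generator gives a binary (+1 or -1) measurement outcome.
With 22 independent generators:
Total syndromes = 2^22
= 4194304

4194304


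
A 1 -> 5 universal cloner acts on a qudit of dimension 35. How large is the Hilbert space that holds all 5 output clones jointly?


Output space = H^(tensor 5) where dim(H) = 35
dim = 35^5
= 1225 (after 2 factors)
= 42875 (after 3 factors)
= 1500625 (after 4 factors)
= 52521875 (after 5 factors)
= 52521875

52521875


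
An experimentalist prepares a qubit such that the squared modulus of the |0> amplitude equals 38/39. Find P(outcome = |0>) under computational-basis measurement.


|alpha|^2 = 38/39 = 0.9744
|beta|^2 = 1 - 38/39 = 1/39 = 0.0256
P(|0>) = |alpha|^2 = 0.9744

0.9744


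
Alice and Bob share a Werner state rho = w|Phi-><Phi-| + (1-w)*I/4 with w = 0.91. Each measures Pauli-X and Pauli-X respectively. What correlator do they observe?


|Phi-> = (|00> - |11>)/sqrt(2)
For the pure Bell state, <X_A X_B> = -1 (Bell-state Pauli correlator).
The maximally-mixed part I/4 has tr(I/4 * P tensor P) = 0 for any traceless Pauli P.
So <X_A X_B>_rho = w * (-1) + (1 - w) * 0
= 0.91 * (-1)
= -0.9100

-0.9100


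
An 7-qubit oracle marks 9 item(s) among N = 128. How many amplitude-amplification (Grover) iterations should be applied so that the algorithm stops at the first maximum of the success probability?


After j Grover iterations the success probability is P(j) = sin^2((2j+1)*theta), where sin(theta) = sqrt(k/N).
N = 2^7 = 128, k = 9
sin(theta) = sqrt(k/N) = 0.2651650429
theta = arcsin(sqrt(k/N)) = 0.2683750886 rad
P(j) reaches its first maximum when (2j+1)*theta is as close as possible to pi/2, i.e. j = round(pi/(4*theta) - 1/2).
pi/(4*theta) - 1/2 = 2.4265
(For comparison, the common estimate pi/4 * sqrt(N/k) = 2.9619; the exact maximiser is used here.)
Optimal iterations = 2

2


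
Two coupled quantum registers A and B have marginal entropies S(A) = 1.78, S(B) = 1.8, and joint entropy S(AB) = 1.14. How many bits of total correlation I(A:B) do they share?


I(A:B) = S(A) + S(B) - S(AB)
= 1.78 + 1.8 - 1.14
= 2.4400

2.4400


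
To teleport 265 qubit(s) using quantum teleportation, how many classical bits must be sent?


Quantum teleportation requires 2 classical bits per qubit teleported.
265 qubit(s) -> 2 * 265 = 530 classical bits

530


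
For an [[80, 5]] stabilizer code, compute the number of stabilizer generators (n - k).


For an [[n,k]] stabilizer code:
Number of stabilizer generators = n - k
= 80 - 5
= 75

75


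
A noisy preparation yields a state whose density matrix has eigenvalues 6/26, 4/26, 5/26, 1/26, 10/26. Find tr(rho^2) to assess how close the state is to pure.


tr(rho^2) = sum of eigenvalues squared
= (6/26)^2 + (4/26)^2 + (5/26)^2 + (1/26)^2 + (10/26)^2
= (36 + 16 + 25 + 1 + 100) / 676
= 178/676
= 0.2633

0.2633


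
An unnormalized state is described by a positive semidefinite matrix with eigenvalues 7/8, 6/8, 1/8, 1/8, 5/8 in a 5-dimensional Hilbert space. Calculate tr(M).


tr(M) = sum of eigenvalues
= 7/8 + 6/8 + 1/8 + 1/8 + 5/8
= 20/8
= 2.5000

2.5000


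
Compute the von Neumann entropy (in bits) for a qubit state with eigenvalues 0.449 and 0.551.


S = -p*log2(p) - (1-p)*log2(1-p)
p = 0.4490, 1-p = 0.5510
= -0.4490 * log2(0.4490) - 0.5510 * log2(0.5510)
= -(-0.5187) - (-0.4738)
= 0.9925

0.9925


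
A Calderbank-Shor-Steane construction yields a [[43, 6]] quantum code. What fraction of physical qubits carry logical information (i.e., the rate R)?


Code rate R = k/n
= 6/43
= 0.1395

0.1395


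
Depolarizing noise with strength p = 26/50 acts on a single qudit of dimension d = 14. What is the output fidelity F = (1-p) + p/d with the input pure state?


F = (1-p) + p/d
= (1 - 0.5200) + 0.5200/14
= 0.4800 + 0.0371
= 0.5171

0.5171


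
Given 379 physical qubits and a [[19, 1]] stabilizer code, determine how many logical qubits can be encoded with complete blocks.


Each code block uses 19 physical qubits for 1 logical qubit(s).
Number of complete blocks = floor(379 / 19) = 19
Logical qubits = 19 * 1
= 19

19


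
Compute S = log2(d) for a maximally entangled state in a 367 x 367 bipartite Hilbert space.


For a maximally entangled state in d x d:
S = log2(d) = log2(367)
= 8.5196

8.5196


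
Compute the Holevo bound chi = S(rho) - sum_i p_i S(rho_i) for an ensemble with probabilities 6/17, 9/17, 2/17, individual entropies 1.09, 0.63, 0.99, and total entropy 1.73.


chi = S(rho) - sum_i p_i * S(rho_i)
Weighted entropy = 6/17 * 1.09 + 9/17 * 0.63 + 2/17 * 0.99
= 0.8347
chi = 1.73 - 0.8347
= 0.8953

0.8953


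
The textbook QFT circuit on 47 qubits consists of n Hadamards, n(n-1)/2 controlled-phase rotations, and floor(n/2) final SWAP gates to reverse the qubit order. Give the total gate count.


Hadamard gates: 47
Controlled rotations: n*(n-1)/2 = 47*46/2 = 1081
SWAP gates: floor(n/2) = floor(47/2) = 23
Total = 47 + 1081 + 23
= 1151

1151


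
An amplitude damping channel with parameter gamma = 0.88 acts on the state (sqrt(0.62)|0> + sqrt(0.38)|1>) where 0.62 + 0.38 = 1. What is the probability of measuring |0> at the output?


For amplitude damping with parameter gamma on state sqrt(a)|0> + sqrt(b)|1>:
alpha^2 = 0.62, beta^2 = 0.38
P(|0>) = alpha^2 + gamma * beta^2
= 0.62 + 0.88 * 0.38
= 0.62 + 0.3344
= 0.9544

0.9544


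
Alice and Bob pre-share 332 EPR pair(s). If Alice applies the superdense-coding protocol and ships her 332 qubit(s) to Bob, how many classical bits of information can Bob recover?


Superdense coding allows 2 classical bits per shared entangled pair.
332 pair(s) -> 2 * 332 = 664 classical bits

664


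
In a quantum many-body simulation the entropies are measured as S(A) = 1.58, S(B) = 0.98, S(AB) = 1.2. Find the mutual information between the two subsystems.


I(A:B) = S(A) + S(B) - S(AB)
= 1.58 + 0.98 - 1.2
= 1.3600

1.3600


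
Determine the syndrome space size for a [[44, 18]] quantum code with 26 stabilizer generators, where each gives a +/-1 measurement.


Each stabilizer generator gives a binary (+1 or -1) measurement outcome.
With 26 independent generators:
Total syndromes = 2^26
= 67108864

67108864


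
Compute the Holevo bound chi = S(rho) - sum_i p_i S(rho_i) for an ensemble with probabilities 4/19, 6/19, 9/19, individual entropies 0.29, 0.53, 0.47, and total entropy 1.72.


chi = S(rho) - sum_i p_i * S(rho_i)
Weighted entropy = 4/19 * 0.29 + 6/19 * 0.53 + 9/19 * 0.47
= 0.4511
chi = 1.72 - 0.4511
= 1.2689

1.2689


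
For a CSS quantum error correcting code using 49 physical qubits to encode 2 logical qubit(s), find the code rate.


Code rate R = k/n
= 2/49
= 0.0408

0.0408


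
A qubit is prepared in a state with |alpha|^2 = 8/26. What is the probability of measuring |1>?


|alpha|^2 = 8/26 = 0.3077
|beta|^2 = 1 - 8/26 = 18/26 = 0.6923
P(|1>) = |beta|^2 = 0.6923

0.6923


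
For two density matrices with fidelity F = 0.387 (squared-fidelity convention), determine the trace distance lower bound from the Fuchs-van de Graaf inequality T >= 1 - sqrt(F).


Fuchs-van de Graaf (squared-fidelity convention): 1 - sqrt(F) <= T <= sqrt(1 - F).
Lower bound: T >= 1 - sqrt(F)
sqrt(F) = sqrt(0.387) = 0.6221
T >= 1 - 0.6221
T >= 0.3779

0.3779


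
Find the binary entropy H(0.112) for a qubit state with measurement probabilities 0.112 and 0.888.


S = -p*log2(p) - (1-p)*log2(1-p)
p = 0.1120, 1-p = 0.8880
= -0.1120 * log2(0.1120) - 0.8880 * log2(0.8880)
= -(-0.3537) - (-0.1522)
= 0.5059

0.5059


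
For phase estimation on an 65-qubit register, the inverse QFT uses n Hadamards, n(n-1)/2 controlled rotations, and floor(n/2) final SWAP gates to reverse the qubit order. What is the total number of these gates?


Hadamard gates: 65
Controlled rotations: n*(n-1)/2 = 65*64/2 = 2080
SWAP gates: floor(n/2) = floor(65/2) = 32
Total = 65 + 2080 + 32
= 2177

2177


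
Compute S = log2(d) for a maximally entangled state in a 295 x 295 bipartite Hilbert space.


For a maximally entangled state in d x d:
S = log2(d) = log2(295)
= 8.2046

8.2046


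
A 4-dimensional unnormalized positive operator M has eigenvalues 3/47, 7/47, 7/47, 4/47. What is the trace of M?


tr(M) = sum of eigenvalues
= 3/47 + 7/47 + 7/47 + 4/47
= 21/47
= 0.4468

0.4468


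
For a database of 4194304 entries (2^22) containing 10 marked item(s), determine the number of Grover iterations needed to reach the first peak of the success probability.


After j Grover iterations the success probability is P(j) = sin^2((2j+1)*theta), where sin(theta) = sqrt(k/N).
N = 2^22 = 4194304, k = 10
sin(theta) = sqrt(k/N) = 0.001544080889
theta = arcsin(sqrt(k/N)) = 0.001544081502 rad
P(j) reaches its first maximum when (2j+1)*theta is as close as possible to pi/2, i.e. j = round(pi/(4*theta) - 1/2).
pi/(4*theta) - 1/2 = 508.1507
(For comparison, the common estimate pi/4 * sqrt(N/k) = 508.6509; the exact maximiser is used here.)
Optimal iterations = 508

508


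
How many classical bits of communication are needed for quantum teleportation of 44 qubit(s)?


Quantum teleportation requires 2 classical bits per qubit teleported.
44 qubit(s) -> 2 * 44 = 88 classical bits

88


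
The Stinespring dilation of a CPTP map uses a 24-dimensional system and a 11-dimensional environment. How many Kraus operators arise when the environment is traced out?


Tracing out the environment in an orthonormal basis {|i>_E} gives Kraus operators K_i = <i|_E U |0>_E.
Number of Kraus operators = dim(H_env) = d_env
= 11

11


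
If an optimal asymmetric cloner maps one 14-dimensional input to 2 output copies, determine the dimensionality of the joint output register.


Output space = H^(tensor 2) where dim(H) = 14
dim = 14^2
= 196

196


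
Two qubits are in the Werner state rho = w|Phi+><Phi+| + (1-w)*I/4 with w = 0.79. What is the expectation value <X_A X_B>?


|Phi+> = (|00> + |11>)/sqrt(2)
For the pure Bell state, <X_A X_B> = +1 (Bell-state Pauli correlator).
The maximally-mixed part I/4 has tr(I/4 * P tensor P) = 0 for any traceless Pauli P.
So <X_A X_B>_rho = w * (+1) + (1 - w) * 0
= 0.79 * (+1)
= 0.7900

0.7900


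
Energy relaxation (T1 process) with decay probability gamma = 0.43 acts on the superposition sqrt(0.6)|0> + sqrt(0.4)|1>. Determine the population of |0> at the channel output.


For amplitude damping with parameter gamma on state sqrt(a)|0> + sqrt(b)|1>:
alpha^2 = 0.6, beta^2 = 0.4
P(|0>) = alpha^2 + gamma * beta^2
= 0.6 + 0.43 * 0.4
= 0.6 + 0.1720
= 0.7720

0.7720


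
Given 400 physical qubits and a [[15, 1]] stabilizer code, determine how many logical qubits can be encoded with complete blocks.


Each code block uses 15 physical qubits for 1 logical qubit(s).
Number of complete blocks = floor(400 / 15) = 26
Logical qubits = 26 * 1
= 26

26


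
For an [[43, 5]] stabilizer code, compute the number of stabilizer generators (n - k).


For an [[n,k]] stabilizer code:
Number of stabilizer generators = n - k
= 43 - 5
= 38

38


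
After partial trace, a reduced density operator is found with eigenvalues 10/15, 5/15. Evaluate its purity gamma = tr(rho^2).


tr(rho^2) = sum of eigenvalues squared
= (10/15)^2 + (5/15)^2
= (100 + 25) / 225
= 125/225
= 0.5556

0.5556


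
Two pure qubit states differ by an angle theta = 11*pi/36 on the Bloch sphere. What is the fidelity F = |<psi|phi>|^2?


For states separated by angle theta on Bloch sphere:
F = cos^2(theta/2)
theta = 11*pi/36 = 0.9599
theta/2 = 0.4800
cos(theta/2) = 0.8870
F = 0.7868

0.7868


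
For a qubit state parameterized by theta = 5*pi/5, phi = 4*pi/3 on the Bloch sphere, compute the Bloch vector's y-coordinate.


theta = 3.1416, phi = 4.1888
r_y = sin(theta)*sin(phi) = 0.0000 * -0.8660
r_y = 0.0000

0.0000


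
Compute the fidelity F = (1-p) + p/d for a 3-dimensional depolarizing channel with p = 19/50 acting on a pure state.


F = (1-p) + p/d
= (1 - 0.3800) + 0.3800/3
= 0.6200 + 0.1267
= 0.7467

0.7467


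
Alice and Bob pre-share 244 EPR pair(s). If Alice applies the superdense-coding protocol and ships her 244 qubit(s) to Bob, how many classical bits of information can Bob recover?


Superdense coding allows 2 classical bits per shared entangled pair.
244 pair(s) -> 2 * 244 = 488 classical bits

488


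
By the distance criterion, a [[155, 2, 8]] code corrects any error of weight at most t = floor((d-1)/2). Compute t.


Code parameters: [[155, 2, 8]], distance d = 8.
Number of correctable errors = floor((d-1)/2)
= floor((8 - 1)/2)
= floor(7/2)
= 3

3


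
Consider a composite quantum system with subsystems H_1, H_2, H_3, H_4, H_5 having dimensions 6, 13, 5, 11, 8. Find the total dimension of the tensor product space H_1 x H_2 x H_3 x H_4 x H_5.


dim(H_1 x H_2 x H_3 x H_4 x H_5) = 6 * 13 * 5 * 11 * 8
= 78 * 5 * 11 * 8
= 390 * 11 * 8
= 4290 * 8
= 34320

34320


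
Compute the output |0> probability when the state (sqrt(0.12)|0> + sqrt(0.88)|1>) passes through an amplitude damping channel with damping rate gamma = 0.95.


For amplitude damping with parameter gamma on state sqrt(a)|0> + sqrt(b)|1>:
alpha^2 = 0.12, beta^2 = 0.88
P(|0>) = alpha^2 + gamma * beta^2
= 0.12 + 0.95 * 0.88
= 0.12 + 0.8360
= 0.9560

0.9560


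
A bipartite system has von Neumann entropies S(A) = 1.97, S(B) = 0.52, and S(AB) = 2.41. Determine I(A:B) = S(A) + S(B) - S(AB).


I(A:B) = S(A) + S(B) - S(AB)
= 1.97 + 0.52 - 2.41
= 0.0800

0.0800


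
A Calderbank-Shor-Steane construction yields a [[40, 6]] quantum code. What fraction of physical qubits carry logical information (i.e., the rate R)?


Code rate R = k/n
= 6/40
= 0.1500

0.1500


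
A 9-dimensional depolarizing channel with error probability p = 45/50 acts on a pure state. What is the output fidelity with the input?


F = (1-p) + p/d
= (1 - 0.9000) + 0.9000/9
= 0.1000 + 0.1000
= 0.2000

0.2000


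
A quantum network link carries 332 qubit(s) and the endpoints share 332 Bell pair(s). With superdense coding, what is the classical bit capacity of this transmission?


Superdense coding allows 2 classical bits per shared entangled pair.
332 pair(s) -> 2 * 332 = 664 classical bits

664


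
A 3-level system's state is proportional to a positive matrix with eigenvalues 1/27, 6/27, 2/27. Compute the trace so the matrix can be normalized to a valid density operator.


tr(M) = sum of eigenvalues
= 1/27 + 6/27 + 2/27
= 9/27
= 0.3333

0.3333


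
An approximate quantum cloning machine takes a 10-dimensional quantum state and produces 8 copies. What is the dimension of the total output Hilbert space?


Output space = H^(tensor 8) where dim(H) = 10
dim = 10^8
= 100 (after 2 factors)
= 1000 (after 3 factors)
= 10000 (after 4 factors)
= 100000 (after 5 factors)
= 1000000 (after 6 factors)
= 10000000 (after 7 factors)
= 100000000 (after 8 factors)
= 100000000

100000000


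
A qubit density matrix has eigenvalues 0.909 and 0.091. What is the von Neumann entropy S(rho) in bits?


S = -p*log2(p) - (1-p)*log2(1-p)
p = 0.9090, 1-p = 0.0910
= -0.9090 * log2(0.9090) - 0.0910 * log2(0.0910)
= -(-0.1251) - (-0.3147)
= 0.4398

0.4398


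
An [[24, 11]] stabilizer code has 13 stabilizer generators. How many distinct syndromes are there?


Each stabilizer generator gives a binary (+1 or -1) measurement outcome.
With 13 independent generators:
Total syndromes = 2^13
= 8192

8192


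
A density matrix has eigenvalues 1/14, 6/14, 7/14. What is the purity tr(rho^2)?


tr(rho^2) = sum of eigenvalues squared
= (1/14)^2 + (6/14)^2 + (7/14)^2
= (1 + 36 + 49) / 196
= 86/196
= 0.4388

0.4388


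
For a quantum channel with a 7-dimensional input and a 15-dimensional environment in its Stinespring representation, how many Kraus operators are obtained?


Tracing out the environment in an orthonormal basis {|i>_E} gives Kraus operators K_i = <i|_E U |0>_E.
Number of Kraus operators = dim(H_env) = d_env
= 15

15


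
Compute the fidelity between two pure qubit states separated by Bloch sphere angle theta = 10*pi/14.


For states separated by angle theta on Bloch sphere:
F = cos^2(theta/2)
theta = 10*pi/14 = 2.2440
theta/2 = 1.1220
cos(theta/2) = 0.4339
F = 0.1883

0.1883


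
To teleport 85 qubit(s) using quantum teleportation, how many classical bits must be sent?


Quantum teleportation requires 2 classical bits per qubit teleported.
85 qubit(s) -> 2 * 85 = 170 classical bits

170


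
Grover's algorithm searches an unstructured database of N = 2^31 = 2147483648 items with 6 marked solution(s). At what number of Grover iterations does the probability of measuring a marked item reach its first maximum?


After j Grover iterations the success probability is P(j) = sin^2((2j+1)*theta), where sin(theta) = sqrt(k/N).
N = 2^31 = 2147483648, k = 6
sin(theta) = sqrt(k/N) = 5.285799584e-05
theta = arcsin(sqrt(k/N)) = 5.285799586e-05 rad
P(j) reaches its first maximum when (2j+1)*theta is as close as possible to pi/2, i.e. j = round(pi/(4*theta) - 1/2).
pi/(4*theta) - 1/2 = 14858.1444
(For comparison, the common estimate pi/4 * sqrt(N/k) = 14858.6444; the exact maximiser is used here.)
Optimal iterations = 14858

14858


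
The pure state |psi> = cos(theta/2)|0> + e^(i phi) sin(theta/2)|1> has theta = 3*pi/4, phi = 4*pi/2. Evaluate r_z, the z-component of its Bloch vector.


theta = 2.3562, phi = 6.2832
r_z = cos(theta) = -0.7071

-0.7071


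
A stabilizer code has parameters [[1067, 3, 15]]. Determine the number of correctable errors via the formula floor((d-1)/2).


Code parameters: [[1067, 3, 15]], distance d = 15.
Number of correctable errors = floor((d-1)/2)
= floor((15 - 1)/2)
= floor(14/2)
= 7

7


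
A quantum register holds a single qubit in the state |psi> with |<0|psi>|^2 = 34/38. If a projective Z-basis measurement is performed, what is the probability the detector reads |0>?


|alpha|^2 = 34/38 = 0.8947
|beta|^2 = 1 - 34/38 = 4/38 = 0.1053
P(|0>) = |alpha|^2 = 0.8947

0.8947


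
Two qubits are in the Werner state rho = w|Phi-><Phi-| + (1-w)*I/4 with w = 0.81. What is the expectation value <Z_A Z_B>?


|Phi-> = (|00> - |11>)/sqrt(2)
For the pure Bell state, <Z_A Z_B> = +1 (Bell-state Pauli correlator).
The maximally-mixed part I/4 has tr(I/4 * P tensor P) = 0 for any traceless Pauli P.
So <Z_A Z_B>_rho = w * (+1) + (1 - w) * 0
= 0.81 * (+1)
= 0.8100

0.8100
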